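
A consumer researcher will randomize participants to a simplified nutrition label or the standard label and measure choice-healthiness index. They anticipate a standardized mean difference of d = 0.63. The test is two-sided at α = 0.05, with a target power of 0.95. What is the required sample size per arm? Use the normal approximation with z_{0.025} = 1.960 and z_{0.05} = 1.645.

n = 66 per group

For two independent groups with equal n: n = 2·((z_{α/2} + z_β) / d)².
z_{α/2} + z_β = 1.960 + 1.645 = 3.605.
n = 2 × (3.605 / 0.63)² = 2 × 5.722² = 2 × 32.74 = 65.5.
Round up to the next whole participant.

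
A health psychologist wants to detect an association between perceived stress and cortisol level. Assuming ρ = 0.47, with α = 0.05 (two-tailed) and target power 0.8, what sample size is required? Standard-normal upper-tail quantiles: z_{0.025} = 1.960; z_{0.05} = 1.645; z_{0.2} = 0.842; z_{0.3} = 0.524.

Fisher's z: C = ½·ln((1+r)/(1−r)) = ½·ln(2.7736) = 0.5101.
n = ((z_{α/2} + z_β)/C)² + 3.
(1.960 + 0.842) / 0.5101 = 2.802 / 0.5101 = 5.493.
n = 5.493² + 3 = 30.17 + 3 = 33.2.
Round up.

n = 34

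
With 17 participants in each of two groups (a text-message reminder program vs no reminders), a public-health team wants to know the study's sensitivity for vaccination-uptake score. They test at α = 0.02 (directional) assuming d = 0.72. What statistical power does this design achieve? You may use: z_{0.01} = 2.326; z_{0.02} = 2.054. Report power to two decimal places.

power ≈ 0.52

For two equal groups, power = Φ(d·√(n/2) − z_{α}).
d·√(n/2) = 0.72 × √(17/2) = 0.72 × 2.915 = 2.099.
z_β = 2.099 − 2.054 = 0.045.
Power = Φ(0.045) = 0.518.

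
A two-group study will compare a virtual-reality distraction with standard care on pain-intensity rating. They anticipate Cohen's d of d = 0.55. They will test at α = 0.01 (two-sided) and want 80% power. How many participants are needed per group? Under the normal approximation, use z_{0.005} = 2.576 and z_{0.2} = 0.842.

n = 78 per group

For two independent groups with equal n: n = 2·((z_{α/2} + z_β) / d)².
z_{α/2} + z_β = 2.576 + 0.842 = 3.418.
n = 2 × (3.418 / 0.55)² = 2 × 6.215² = 2 × 38.62 = 77.2.
Round up to the next whole participant.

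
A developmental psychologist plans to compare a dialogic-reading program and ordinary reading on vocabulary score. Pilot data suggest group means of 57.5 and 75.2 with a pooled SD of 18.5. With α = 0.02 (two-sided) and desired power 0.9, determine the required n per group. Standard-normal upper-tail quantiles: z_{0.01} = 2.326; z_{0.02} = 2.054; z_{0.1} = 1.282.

n = 29 per group

Cohen's d = |M₁ − M₂| / SD_pooled = |57.5 − 75.2| / 18.5 = 17.7 / 18.5 = 0.957.
For two independent groups with equal n: n = 2·((z_{α/2} + z_β) / d)².
z_{α/2} + z_β = 2.326 + 1.282 = 3.608.
n = 2 × (3.608 / 0.957)² = 2 × 3.770² = 2 × 14.21 = 28.4.
Round up to the next whole participant.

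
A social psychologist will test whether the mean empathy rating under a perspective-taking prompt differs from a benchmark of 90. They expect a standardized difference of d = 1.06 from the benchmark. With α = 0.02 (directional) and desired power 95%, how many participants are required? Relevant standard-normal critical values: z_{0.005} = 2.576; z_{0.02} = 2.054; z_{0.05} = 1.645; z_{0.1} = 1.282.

For a one-sample test: n = ((z_{α} + z_β) / d)².
z_{α} + z_β = 2.054 + 1.645 = 3.699.
n = (3.699 / 1.06)² = 3.490² = 12.18.
Round up.

n = 13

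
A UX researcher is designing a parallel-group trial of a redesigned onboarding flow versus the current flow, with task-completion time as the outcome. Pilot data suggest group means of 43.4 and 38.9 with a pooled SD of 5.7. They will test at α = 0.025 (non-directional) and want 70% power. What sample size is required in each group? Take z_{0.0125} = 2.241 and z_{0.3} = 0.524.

n = 25 per group

Cohen's d = |M₁ − M₂| / SD_pooled = |43.4 − 38.9| / 5.7 = 4.5 / 5.7 = 0.789.
For two independent groups with equal n: n = 2·((z_{α/2} + z_β) / d)².
z_{α/2} + z_β = 2.241 + 0.524 = 2.765.
n = 2 × (2.765 / 0.789)² = 2 × 3.504² = 2 × 12.28 = 24.6.
Round up to the next whole participant.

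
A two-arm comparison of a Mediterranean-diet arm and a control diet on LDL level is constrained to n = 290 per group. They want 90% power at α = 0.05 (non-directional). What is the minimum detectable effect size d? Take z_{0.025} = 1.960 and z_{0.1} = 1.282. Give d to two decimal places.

d_min ≈ 0.27

For two independent groups of n = 290 each: d_min = (z_{α/2} + z_β)·√(2/n).
z-sum = 1.960 + 1.282 = 3.242.
d_min = 3.242 × √(2/290) = 3.242 × 0.0830 = 0.269.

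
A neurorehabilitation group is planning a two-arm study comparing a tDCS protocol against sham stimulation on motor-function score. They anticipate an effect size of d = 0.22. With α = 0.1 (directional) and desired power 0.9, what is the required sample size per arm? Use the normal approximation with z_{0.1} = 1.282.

n = 272 per group

For two independent groups with equal n: n = 2·((z_{α} + z_β) / d)².
z_{α} + z_β = 1.282 + 1.282 = 2.564.
n = 2 × (2.564 / 0.22)² = 2 × 11.655² = 2 × 135.83 = 271.7.
Round up to the next whole participant.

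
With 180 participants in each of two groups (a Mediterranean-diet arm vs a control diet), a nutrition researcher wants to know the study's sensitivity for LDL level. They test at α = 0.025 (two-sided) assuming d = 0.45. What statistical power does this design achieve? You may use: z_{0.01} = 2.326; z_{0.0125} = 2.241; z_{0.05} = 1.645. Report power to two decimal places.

power ≈ 0.98

For two equal groups, power = Φ(d·√(n/2) − z_{α/2}).
d·√(n/2) = 0.45 × √(180/2) = 0.45 × 9.487 = 4.269.
z_β = 4.269 − 2.241 = 2.028.
Power = Φ(2.028) = 0.979.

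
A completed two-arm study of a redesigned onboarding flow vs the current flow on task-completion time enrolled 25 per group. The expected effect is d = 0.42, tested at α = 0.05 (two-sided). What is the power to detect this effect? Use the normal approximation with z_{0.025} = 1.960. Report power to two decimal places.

For two equal groups, power = Φ(d·√(n/2) − z_{α/2}).
d·√(n/2) = 0.42 × √(25/2) = 0.42 × 3.536 = 1.485.
z_β = 1.485 − 1.960 = -0.475.
Power = Φ(-0.475) = 0.317.

power ≈ 0.32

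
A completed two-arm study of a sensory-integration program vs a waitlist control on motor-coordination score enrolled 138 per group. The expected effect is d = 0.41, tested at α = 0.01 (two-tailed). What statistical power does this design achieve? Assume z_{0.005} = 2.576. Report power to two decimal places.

For two equal groups, power = Φ(d·√(n/2) − z_{α/2}).
d·√(n/2) = 0.41 × √(138/2) = 0.41 × 8.307 = 3.406.
z_β = 3.406 − 2.576 = 0.830.
Power = Φ(0.830) = 0.797.

power ≈ 0.80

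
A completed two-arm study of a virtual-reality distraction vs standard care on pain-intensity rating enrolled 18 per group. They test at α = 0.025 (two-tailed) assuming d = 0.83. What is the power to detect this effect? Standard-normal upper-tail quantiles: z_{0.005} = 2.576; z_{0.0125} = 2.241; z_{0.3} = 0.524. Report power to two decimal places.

For two equal groups, power = Φ(d·√(n/2) − z_{α/2}).
d·√(n/2) = 0.83 × √(18/2) = 0.83 × 3.000 = 2.490.
z_β = 2.490 − 2.241 = 0.249.
Power = Φ(0.249) = 0.598.

power ≈ 0.60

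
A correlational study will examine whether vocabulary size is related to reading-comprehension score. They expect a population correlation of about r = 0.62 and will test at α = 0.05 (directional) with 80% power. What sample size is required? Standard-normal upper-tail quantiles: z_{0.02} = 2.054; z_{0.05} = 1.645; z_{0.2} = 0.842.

n = 15

Fisher's z: C = ½·ln((1+r)/(1−r)) = ½·ln(4.2632) = 0.7250.
n = ((z_{α} + z_β)/C)² + 3.
(1.645 + 0.842) / 0.7250 = 2.487 / 0.7250 = 3.430.
n = 3.430² + 3 = 11.77 + 3 = 14.8.
Round up.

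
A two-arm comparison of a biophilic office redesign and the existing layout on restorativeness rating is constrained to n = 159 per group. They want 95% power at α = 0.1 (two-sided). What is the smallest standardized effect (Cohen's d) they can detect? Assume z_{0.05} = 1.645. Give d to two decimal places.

For two independent groups of n = 159 each: d_min = (z_{α/2} + z_β)·√(2/n).
z-sum = 1.645 + 1.645 = 3.290.
d_min = 3.290 × √(2/159) = 3.290 × 0.1122 = 0.369.

d_min ≈ 0.37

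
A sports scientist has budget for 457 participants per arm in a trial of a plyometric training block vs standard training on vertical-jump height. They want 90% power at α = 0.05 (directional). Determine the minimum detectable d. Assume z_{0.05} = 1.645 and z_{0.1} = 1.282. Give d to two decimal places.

For two independent groups of n = 457 each: d_min = (z_{α} + z_β)·√(2/n).
z-sum = 1.645 + 1.282 = 2.927.
d_min = 2.927 × √(2/457) = 2.927 × 0.0662 = 0.194.

d_min ≈ 0.19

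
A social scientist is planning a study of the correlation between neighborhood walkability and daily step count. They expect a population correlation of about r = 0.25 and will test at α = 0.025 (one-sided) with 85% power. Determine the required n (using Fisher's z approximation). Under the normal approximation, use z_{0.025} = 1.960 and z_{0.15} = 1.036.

Fisher's z: C = ½·ln((1+r)/(1−r)) = ½·ln(1.6667) = 0.2554.
n = ((z_{α} + z_β)/C)² + 3.
(1.960 + 1.036) / 0.2554 = 2.996 / 0.2554 = 11.731.
n = 11.731² + 3 = 137.61 + 3 = 140.6.
Round up.

n = 141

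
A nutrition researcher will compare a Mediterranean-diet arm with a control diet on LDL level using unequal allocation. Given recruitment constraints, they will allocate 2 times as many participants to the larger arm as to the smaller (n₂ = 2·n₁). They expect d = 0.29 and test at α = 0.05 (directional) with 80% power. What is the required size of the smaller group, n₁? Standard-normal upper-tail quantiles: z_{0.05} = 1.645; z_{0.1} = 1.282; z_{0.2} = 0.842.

n₁ = 111

With allocation ratio k = n₂/n₁ = 2, Var(x̄₁−x̄₂) = σ²(1/n₁ + 1/(k·n₁)) = σ²·(k+1)/(k·n₁).
So n₁ = (1 + 1/k)·((z_{α} + z_β)/d)² = 1.500 × (2.487/0.29)².
n₁ = 1.500 × 73.55 = 110.3.
Round up: n₁ = 111, giving n₂ = 2 × 111 = 222.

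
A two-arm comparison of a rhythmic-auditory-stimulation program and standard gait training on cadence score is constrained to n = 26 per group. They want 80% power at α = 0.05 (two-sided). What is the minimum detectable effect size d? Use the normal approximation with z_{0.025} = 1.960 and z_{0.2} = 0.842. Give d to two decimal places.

d_min ≈ 0.78

For two independent groups of n = 26 each: d_min = (z_{α/2} + z_β)·√(2/n).
z-sum = 1.960 + 0.842 = 2.802.
d_min = 2.802 × √(2/26) = 2.802 × 0.2774 = 0.777.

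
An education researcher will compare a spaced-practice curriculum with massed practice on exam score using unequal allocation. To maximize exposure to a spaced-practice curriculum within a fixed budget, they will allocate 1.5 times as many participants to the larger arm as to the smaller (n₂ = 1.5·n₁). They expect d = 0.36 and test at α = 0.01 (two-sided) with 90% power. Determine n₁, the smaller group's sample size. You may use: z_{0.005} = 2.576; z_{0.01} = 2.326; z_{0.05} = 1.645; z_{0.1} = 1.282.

With allocation ratio k = n₂/n₁ = 1.5, Var(x̄₁−x̄₂) = σ²(1/n₁ + 1/(k·n₁)) = σ²·(k+1)/(k·n₁).
So n₁ = (1 + 1/k)·((z_{α/2} + z_β)/d)² = 1.667 × (3.858/0.36)².
n₁ = 1.667 × 114.85 = 191.4.
Round up: n₁ = 192, giving n₂ = 1.5 × 192 = 288.

n₁ = 192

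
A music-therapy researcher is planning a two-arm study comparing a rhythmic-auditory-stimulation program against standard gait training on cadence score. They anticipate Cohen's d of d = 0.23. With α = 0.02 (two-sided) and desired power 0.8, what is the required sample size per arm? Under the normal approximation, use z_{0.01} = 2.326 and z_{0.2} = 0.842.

n = 380 per group

For two independent groups with equal n: n = 2·((z_{α/2} + z_β) / d)².
z_{α/2} + z_β = 2.326 + 0.842 = 3.168.
n = 2 × (3.168 / 0.23)² = 2 × 13.774² = 2 × 189.72 = 379.4.
Round up to the next whole participant.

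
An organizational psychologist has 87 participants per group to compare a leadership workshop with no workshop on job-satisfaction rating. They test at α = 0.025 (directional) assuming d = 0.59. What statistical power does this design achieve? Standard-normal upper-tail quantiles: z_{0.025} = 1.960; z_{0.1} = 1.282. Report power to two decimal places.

power ≈ 0.97

For two equal groups, power = Φ(d·√(n/2) − z_{α}).
d·√(n/2) = 0.59 × √(87/2) = 0.59 × 6.595 = 3.891.
z_β = 3.891 − 1.960 = 1.931.
Power = Φ(1.931) = 0.973.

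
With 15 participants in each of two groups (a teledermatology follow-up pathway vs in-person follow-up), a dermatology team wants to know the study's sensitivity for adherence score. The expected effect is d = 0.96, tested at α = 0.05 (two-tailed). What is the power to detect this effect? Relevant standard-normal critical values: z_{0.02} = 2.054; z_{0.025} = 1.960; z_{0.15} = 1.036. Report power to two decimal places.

power ≈ 0.75

For two equal groups, power = Φ(d·√(n/2) − z_{α/2}).
d·√(n/2) = 0.96 × √(15/2) = 0.96 × 2.739 = 2.629.
z_β = 2.629 − 1.960 = 0.669.
Power = Φ(0.669) = 0.748.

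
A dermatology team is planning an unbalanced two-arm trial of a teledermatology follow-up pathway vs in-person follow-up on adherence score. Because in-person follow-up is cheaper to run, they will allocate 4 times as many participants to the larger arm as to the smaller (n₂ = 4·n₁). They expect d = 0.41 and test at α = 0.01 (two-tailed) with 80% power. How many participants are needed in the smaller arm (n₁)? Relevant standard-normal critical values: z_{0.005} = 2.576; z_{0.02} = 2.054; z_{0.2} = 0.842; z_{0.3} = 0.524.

n₁ = 87

With allocation ratio k = n₂/n₁ = 4, Var(x̄₁−x̄₂) = σ²(1/n₁ + 1/(k·n₁)) = σ²·(k+1)/(k·n₁).
So n₁ = (1 + 1/k)·((z_{α/2} + z_β)/d)² = 1.250 × (3.418/0.41)².
n₁ = 1.250 × 69.50 = 86.9.
Round up: n₁ = 87, giving n₂ = 4 × 87 = 348.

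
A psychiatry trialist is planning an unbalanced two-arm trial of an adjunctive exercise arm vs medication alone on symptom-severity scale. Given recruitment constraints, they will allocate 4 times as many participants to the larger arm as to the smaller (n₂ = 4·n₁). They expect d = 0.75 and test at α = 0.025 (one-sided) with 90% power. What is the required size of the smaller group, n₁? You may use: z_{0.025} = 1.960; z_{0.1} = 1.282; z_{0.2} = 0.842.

With allocation ratio k = n₂/n₁ = 4, Var(x̄₁−x̄₂) = σ²(1/n₁ + 1/(k·n₁)) = σ²·(k+1)/(k·n₁).
So n₁ = (1 + 1/k)·((z_{α} + z_β)/d)² = 1.250 × (3.242/0.75)².
n₁ = 1.250 × 18.69 = 23.4.
Round up: n₁ = 24, giving n₂ = 4 × 24 = 96.

n₁ = 24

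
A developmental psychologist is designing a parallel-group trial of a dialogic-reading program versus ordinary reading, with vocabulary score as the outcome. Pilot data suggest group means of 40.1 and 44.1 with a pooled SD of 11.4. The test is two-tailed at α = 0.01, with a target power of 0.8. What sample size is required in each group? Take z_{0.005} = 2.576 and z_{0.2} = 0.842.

Cohen's d = |M₁ − M₂| / SD_pooled = |40.1 − 44.1| / 11.4 = 4.0 / 11.4 = 0.351.
For two independent groups with equal n: n = 2·((z_{α/2} + z_β) / d)².
z_{α/2} + z_β = 2.576 + 0.842 = 3.418.
n = 2 × (3.418 / 0.351)² = 2 × 9.738² = 2 × 94.83 = 189.7.
Round up to the next whole participant.

n = 190 per group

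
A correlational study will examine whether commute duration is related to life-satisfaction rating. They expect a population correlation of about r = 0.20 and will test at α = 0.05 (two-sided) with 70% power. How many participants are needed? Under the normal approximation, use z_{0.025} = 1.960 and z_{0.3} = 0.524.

n = 154

Fisher's z: C = ½·ln((1+r)/(1−r)) = ½·ln(1.5000) = 0.2027.
n = ((z_{α/2} + z_β)/C)² + 3.
(1.960 + 0.524) / 0.2027 = 2.484 / 0.2027 = 12.255.
n = 12.255² + 3 = 150.17 + 3 = 153.2.
Round up.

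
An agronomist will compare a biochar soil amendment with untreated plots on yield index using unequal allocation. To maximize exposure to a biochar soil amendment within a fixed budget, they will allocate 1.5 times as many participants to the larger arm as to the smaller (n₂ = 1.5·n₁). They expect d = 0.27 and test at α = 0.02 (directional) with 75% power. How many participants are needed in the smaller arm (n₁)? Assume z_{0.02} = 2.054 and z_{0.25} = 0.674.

With allocation ratio k = n₂/n₁ = 1.5, Var(x̄₁−x̄₂) = σ²(1/n₁ + 1/(k·n₁)) = σ²·(k+1)/(k·n₁).
So n₁ = (1 + 1/k)·((z_{α} + z_β)/d)² = 1.667 × (2.728/0.27)².
n₁ = 1.667 × 102.08 = 170.1.
Round up: n₁ = 171, giving n₂ = ⌈1.5 × 171⌉ = ⌈256.5⌉ = 257.

n₁ = 171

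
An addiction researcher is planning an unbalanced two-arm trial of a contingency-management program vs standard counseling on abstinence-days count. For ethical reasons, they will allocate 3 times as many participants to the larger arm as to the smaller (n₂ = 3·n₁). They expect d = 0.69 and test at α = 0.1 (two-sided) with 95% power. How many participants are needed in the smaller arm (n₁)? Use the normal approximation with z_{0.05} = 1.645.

With allocation ratio k = n₂/n₁ = 3, Var(x̄₁−x̄₂) = σ²(1/n₁ + 1/(k·n₁)) = σ²·(k+1)/(k·n₁).
So n₁ = (1 + 1/k)·((z_{α/2} + z_β)/d)² = 1.333 × (3.290/0.69)².
n₁ = 1.333 × 22.73 = 30.3.
Round up: n₁ = 31, giving n₂ = 3 × 31 = 93.

n₁ = 31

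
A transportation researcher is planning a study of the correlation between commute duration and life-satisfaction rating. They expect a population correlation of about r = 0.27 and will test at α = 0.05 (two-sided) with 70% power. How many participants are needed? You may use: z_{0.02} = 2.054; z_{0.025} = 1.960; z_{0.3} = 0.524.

n = 84

Fisher's z: C = ½·ln((1+r)/(1−r)) = ½·ln(1.7397) = 0.2769.
n = ((z_{α/2} + z_β)/C)² + 3.
(1.960 + 0.524) / 0.2769 = 2.484 / 0.2769 = 8.971.
n = 8.971² + 3 = 80.47 + 3 = 83.5.
Round up.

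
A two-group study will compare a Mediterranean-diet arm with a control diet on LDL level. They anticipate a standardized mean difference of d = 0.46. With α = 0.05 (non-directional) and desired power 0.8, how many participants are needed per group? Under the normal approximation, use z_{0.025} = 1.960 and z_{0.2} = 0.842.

n = 75 per group

For two independent groups with equal n: n = 2·((z_{α/2} + z_β) / d)².
z_{α/2} + z_β = 1.960 + 0.842 = 2.802.
n = 2 × (2.802 / 0.46)² = 2 × 6.091² = 2 × 37.10 = 74.2.
Round up to the next whole participant.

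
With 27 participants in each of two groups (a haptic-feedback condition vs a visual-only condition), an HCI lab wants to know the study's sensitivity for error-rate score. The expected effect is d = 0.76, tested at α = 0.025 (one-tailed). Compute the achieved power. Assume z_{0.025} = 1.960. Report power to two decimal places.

For two equal groups, power = Φ(d·√(n/2) − z_{α}).
d·√(n/2) = 0.76 × √(27/2) = 0.76 × 3.674 = 2.792.
z_β = 2.792 − 1.960 = 0.832.
Power = Φ(0.832) = 0.797.

power ≈ 0.80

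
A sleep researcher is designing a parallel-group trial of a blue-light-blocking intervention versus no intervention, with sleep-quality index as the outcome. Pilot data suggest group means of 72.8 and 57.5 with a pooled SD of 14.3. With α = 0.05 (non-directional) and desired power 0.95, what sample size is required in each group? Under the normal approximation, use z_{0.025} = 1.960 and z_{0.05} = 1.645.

n = 23 per group

Cohen's d = |M₁ − M₂| / SD_pooled = |72.8 − 57.5| / 14.3 = 15.3 / 14.3 = 1.070.
For two independent groups with equal n: n = 2·((z_{α/2} + z_β) / d)².
z_{α/2} + z_β = 1.960 + 1.645 = 3.605.
n = 2 × (3.605 / 1.070)² = 2 × 3.369² = 2 × 11.35 = 22.7.
Round up to the next whole participant.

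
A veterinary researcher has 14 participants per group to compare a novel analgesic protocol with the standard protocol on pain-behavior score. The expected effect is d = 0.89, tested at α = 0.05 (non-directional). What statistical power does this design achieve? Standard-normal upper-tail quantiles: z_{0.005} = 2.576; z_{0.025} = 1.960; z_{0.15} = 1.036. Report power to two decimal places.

power ≈ 0.65

For two equal groups, power = Φ(d·√(n/2) − z_{α/2}).
d·√(n/2) = 0.89 × √(14/2) = 0.89 × 2.646 = 2.355.
z_β = 2.355 − 1.960 = 0.395.
Power = Φ(0.395) = 0.653.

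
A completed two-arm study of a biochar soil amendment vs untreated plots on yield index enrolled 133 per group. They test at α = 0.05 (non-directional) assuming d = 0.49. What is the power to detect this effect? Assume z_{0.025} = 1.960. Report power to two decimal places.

For two equal groups, power = Φ(d·√(n/2) − z_{α/2}).
d·√(n/2) = 0.49 × √(133/2) = 0.49 × 8.155 = 3.996.
z_β = 3.996 − 1.960 = 2.036.
Power = Φ(2.036) = 0.979.

power ≈ 0.98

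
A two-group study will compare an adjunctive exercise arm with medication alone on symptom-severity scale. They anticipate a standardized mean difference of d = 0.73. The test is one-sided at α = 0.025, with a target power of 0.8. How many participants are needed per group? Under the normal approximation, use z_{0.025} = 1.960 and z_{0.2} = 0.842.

n = 30 per group

For two independent groups with equal n: n = 2·((z_{α} + z_β) / d)².
z_{α} + z_β = 1.960 + 0.842 = 2.802.
n = 2 × (2.802 / 0.73)² = 2 × 3.838² = 2 × 14.73 = 29.5.
Round up to the next whole participant.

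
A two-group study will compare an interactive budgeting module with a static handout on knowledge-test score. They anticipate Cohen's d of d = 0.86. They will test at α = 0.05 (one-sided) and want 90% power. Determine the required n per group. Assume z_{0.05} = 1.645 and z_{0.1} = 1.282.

n = 24 per group

For two independent groups with equal n: n = 2·((z_{α} + z_β) / d)².
z_{α} + z_β = 1.645 + 1.282 = 2.927.
n = 2 × (2.927 / 0.86)² = 2 × 3.403² = 2 × 11.58 = 23.2.
Round up to the next whole participant.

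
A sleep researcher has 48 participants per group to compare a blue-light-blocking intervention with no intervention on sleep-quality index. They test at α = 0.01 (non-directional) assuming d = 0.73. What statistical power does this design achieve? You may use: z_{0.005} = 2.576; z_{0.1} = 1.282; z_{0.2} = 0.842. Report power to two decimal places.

power ≈ 0.84

For two equal groups, power = Φ(d·√(n/2) − z_{α/2}).
d·√(n/2) = 0.73 × √(48/2) = 0.73 × 4.899 = 3.576.
z_β = 3.576 − 2.576 = 1.000.
Power = Φ(1.000) = 0.841.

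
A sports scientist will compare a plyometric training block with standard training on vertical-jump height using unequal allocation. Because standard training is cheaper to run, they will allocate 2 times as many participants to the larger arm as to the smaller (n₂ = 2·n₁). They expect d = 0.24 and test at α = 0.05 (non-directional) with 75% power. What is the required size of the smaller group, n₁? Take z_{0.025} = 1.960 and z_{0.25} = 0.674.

n₁ = 181

With allocation ratio k = n₂/n₁ = 2, Var(x̄₁−x̄₂) = σ²(1/n₁ + 1/(k·n₁)) = σ²·(k+1)/(k·n₁).
So n₁ = (1 + 1/k)·((z_{α/2} + z_β)/d)² = 1.500 × (2.634/0.24)².
n₁ = 1.500 × 120.45 = 180.7.
Round up: n₁ = 181, giving n₂ = 2 × 181 = 362.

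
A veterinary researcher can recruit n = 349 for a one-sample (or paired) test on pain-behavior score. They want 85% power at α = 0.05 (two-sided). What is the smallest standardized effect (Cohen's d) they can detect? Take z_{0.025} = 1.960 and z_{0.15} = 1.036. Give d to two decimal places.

d_min ≈ 0.16

For a single sample (or paired design) of n = 349: d_min = (z_{α/2} + z_β)/√n.
z-sum = 1.960 + 1.036 = 2.996.
d_min = 2.996 / √349 = 2.996 / 18.682 = 0.160.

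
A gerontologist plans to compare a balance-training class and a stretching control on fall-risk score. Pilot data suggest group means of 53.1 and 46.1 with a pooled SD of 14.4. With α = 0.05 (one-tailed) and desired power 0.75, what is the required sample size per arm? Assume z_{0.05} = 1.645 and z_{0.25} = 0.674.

Cohen's d = |M₁ − M₂| / SD_pooled = |53.1 − 46.1| / 14.4 = 7.0 / 14.4 = 0.486.
For two independent groups with equal n: n = 2·((z_{α} + z_β) / d)².
z_{α} + z_β = 1.645 + 0.674 = 2.319.
n = 2 × (2.319 / 0.486)² = 2 × 4.772² = 2 × 22.77 = 45.5.
Round up to the next whole participant.

n = 46 per group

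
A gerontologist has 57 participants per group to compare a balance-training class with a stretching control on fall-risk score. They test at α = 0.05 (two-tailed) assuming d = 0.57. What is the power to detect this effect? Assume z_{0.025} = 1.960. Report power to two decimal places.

For two equal groups, power = Φ(d·√(n/2) − z_{α/2}).
d·√(n/2) = 0.57 × √(57/2) = 0.57 × 5.339 = 3.043.
z_β = 3.043 − 1.960 = 1.083.
Power = Φ(1.083) = 0.861.

power ≈ 0.86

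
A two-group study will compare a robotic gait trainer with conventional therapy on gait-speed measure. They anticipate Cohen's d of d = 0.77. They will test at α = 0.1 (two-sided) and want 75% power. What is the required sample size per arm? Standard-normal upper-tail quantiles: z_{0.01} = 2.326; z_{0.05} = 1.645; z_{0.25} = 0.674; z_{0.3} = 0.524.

n = 19 per group

For two independent groups with equal n: n = 2·((z_{α/2} + z_β) / d)².
z_{α/2} + z_β = 1.645 + 0.674 = 2.319.
n = 2 × (2.319 / 0.77)² = 2 × 3.012² = 2 × 9.07 = 18.1.
Round up to the next whole participant.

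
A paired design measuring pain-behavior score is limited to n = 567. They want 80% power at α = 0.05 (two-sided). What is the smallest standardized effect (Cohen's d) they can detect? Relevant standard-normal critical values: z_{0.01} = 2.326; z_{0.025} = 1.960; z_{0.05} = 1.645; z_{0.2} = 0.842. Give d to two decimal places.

For a single sample (or paired design) of n = 567: d_min = (z_{α/2} + z_β)/√n.
z-sum = 1.960 + 0.842 = 2.802.
d_min = 2.802 / √567 = 2.802 / 23.812 = 0.118.

d_min ≈ 0.12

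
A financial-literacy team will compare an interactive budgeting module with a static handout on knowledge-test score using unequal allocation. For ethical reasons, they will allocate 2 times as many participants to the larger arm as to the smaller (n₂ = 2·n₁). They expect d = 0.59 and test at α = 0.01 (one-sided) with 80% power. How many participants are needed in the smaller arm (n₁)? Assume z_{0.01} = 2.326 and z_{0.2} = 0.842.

With allocation ratio k = n₂/n₁ = 2, Var(x̄₁−x̄₂) = σ²(1/n₁ + 1/(k·n₁)) = σ²·(k+1)/(k·n₁).
So n₁ = (1 + 1/k)·((z_{α} + z_β)/d)² = 1.500 × (3.168/0.59)².
n₁ = 1.500 × 28.83 = 43.2.
Round up: n₁ = 44, giving n₂ = 2 × 44 = 88.

n₁ = 44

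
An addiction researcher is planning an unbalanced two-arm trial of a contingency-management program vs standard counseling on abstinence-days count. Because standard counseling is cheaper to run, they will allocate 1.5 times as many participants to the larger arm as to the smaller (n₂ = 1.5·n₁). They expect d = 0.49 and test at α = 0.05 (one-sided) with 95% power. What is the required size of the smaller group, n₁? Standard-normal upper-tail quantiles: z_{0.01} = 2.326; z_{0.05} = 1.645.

With allocation ratio k = n₂/n₁ = 1.5, Var(x̄₁−x̄₂) = σ²(1/n₁ + 1/(k·n₁)) = σ²·(k+1)/(k·n₁).
So n₁ = (1 + 1/k)·((z_{α} + z_β)/d)² = 1.667 × (3.290/0.49)².
n₁ = 1.667 × 45.08 = 75.1.
Round up: n₁ = 76, giving n₂ = 1.5 × 76 = 114.

n₁ = 76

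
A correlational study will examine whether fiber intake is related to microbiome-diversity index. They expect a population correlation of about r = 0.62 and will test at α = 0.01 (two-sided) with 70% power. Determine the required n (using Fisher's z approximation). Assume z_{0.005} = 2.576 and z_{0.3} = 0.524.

n = 22

Fisher's z: C = ½·ln((1+r)/(1−r)) = ½·ln(4.2632) = 0.7250.
n = ((z_{α/2} + z_β)/C)² + 3.
(2.576 + 0.524) / 0.7250 = 3.100 / 0.7250 = 4.276.
n = 4.276² + 3 = 18.28 + 3 = 21.3.
Round up.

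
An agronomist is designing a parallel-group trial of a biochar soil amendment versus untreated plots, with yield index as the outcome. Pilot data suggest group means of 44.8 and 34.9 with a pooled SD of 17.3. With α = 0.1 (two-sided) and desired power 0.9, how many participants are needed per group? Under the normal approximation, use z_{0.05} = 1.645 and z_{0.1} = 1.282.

Cohen's d = |M₁ − M₂| / SD_pooled = |44.8 − 34.9| / 17.3 = 9.9 / 17.3 = 0.572.
For two independent groups with equal n: n = 2·((z_{α/2} + z_β) / d)².
z_{α/2} + z_β = 1.645 + 1.282 = 2.927.
n = 2 × (2.927 / 0.572)² = 2 × 5.117² = 2 × 26.19 = 52.4.
Round up to the next whole participant.

n = 53 per group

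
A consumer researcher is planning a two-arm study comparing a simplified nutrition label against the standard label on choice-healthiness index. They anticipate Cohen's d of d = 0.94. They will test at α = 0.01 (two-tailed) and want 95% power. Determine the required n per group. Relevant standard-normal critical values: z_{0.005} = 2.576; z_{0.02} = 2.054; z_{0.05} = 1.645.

For two independent groups with equal n: n = 2·((z_{α/2} + z_β) / d)².
z_{α/2} + z_β = 2.576 + 1.645 = 4.221.
n = 2 × (4.221 / 0.94)² = 2 × 4.490² = 2 × 20.16 = 40.3.
Round up to the next whole participant.

n = 41 per group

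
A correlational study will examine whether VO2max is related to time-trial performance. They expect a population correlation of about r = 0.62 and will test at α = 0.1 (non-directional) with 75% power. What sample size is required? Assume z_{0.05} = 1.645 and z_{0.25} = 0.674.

Fisher's z: C = ½·ln((1+r)/(1−r)) = ½·ln(4.2632) = 0.7250.
n = ((z_{α/2} + z_β)/C)² + 3.
(1.645 + 0.674) / 0.7250 = 2.319 / 0.7250 = 3.199.
n = 3.199² + 3 = 10.23 + 3 = 13.2.
Round up.

n = 14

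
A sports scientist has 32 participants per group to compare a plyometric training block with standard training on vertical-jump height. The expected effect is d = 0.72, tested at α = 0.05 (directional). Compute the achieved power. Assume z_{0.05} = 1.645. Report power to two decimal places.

For two equal groups, power = Φ(d·√(n/2) − z_{α}).
d·√(n/2) = 0.72 × √(32/2) = 0.72 × 4.000 = 2.880.
z_β = 2.880 − 1.645 = 1.235.
Power = Φ(1.235) = 0.892.

power ≈ 0.89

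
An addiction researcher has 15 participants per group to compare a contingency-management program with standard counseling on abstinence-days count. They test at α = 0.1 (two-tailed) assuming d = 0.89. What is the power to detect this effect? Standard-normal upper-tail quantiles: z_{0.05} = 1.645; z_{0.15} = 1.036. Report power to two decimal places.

power ≈ 0.79

For two equal groups, power = Φ(d·√(n/2) − z_{α/2}).
d·√(n/2) = 0.89 × √(15/2) = 0.89 × 2.739 = 2.437.
z_β = 2.437 − 1.645 = 0.792.
Power = Φ(0.792) = 0.786.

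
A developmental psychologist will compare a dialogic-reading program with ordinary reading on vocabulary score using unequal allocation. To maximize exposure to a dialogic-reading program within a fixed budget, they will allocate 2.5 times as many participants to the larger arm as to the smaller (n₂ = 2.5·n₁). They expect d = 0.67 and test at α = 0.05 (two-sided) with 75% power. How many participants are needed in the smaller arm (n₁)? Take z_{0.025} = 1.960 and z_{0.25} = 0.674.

n₁ = 22

With allocation ratio k = n₂/n₁ = 2.5, Var(x̄₁−x̄₂) = σ²(1/n₁ + 1/(k·n₁)) = σ²·(k+1)/(k·n₁).
So n₁ = (1 + 1/k)·((z_{α/2} + z_β)/d)² = 1.400 × (2.634/0.67)².
n₁ = 1.400 × 15.46 = 21.6.
Round up: n₁ = 22, giving n₂ = 2.5 × 22 = 55.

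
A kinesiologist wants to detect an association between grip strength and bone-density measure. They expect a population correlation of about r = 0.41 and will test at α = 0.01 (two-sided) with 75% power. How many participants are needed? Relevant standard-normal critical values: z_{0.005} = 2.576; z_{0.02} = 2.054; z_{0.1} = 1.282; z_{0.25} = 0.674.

n = 59

Fisher's z: C = ½·ln((1+r)/(1−r)) = ½·ln(2.3898) = 0.4356.
n = ((z_{α/2} + z_β)/C)² + 3.
(2.576 + 0.674) / 0.4356 = 3.250 / 0.4356 = 7.461.
n = 7.461² + 3 = 55.67 + 3 = 58.7.
Round up.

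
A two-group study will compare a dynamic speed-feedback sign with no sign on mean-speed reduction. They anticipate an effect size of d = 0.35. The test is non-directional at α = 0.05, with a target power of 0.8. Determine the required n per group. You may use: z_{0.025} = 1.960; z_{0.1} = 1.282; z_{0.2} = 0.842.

n = 129 per group

For two independent groups with equal n: n = 2·((z_{α/2} + z_β) / d)².
z_{α/2} + z_β = 1.960 + 0.842 = 2.802.
n = 2 × (2.802 / 0.35)² = 2 × 8.006² = 2 × 64.09 = 128.2.
Round up to the next whole participant.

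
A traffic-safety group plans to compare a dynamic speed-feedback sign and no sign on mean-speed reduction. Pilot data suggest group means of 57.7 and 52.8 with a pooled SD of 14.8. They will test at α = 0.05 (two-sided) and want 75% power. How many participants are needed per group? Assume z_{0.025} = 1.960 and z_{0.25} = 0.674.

n = 127 per group

Cohen's d = |M₁ − M₂| / SD_pooled = |57.7 − 52.8| / 14.8 = 4.9 / 14.8 = 0.331.
For two independent groups with equal n: n = 2·((z_{α/2} + z_β) / d)².
z_{α/2} + z_β = 1.960 + 0.674 = 2.634.
n = 2 × (2.634 / 0.331)² = 2 × 7.958² = 2 × 63.33 = 126.7.
Round up to the next whole participant.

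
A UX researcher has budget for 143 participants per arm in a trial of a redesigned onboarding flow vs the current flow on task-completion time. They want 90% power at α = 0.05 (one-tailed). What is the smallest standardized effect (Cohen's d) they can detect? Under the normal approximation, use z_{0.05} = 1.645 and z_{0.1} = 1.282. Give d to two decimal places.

For two independent groups of n = 143 each: d_min = (z_{α} + z_β)·√(2/n).
z-sum = 1.645 + 1.282 = 2.927.
d_min = 2.927 × √(2/143) = 2.927 × 0.1183 = 0.346.

d_min ≈ 0.35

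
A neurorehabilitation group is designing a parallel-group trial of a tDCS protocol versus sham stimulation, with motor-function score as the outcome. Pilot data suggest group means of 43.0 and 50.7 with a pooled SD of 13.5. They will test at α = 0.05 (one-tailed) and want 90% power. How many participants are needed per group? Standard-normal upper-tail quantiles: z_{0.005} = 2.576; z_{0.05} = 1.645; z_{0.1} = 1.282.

Cohen's d = |M₁ − M₂| / SD_pooled = |43.0 − 50.7| / 13.5 = 7.7 / 13.5 = 0.570.
For two independent groups with equal n: n = 2·((z_{α} + z_β) / d)².
z_{α} + z_β = 1.645 + 1.282 = 2.927.
n = 2 × (2.927 / 0.570)² = 2 × 5.135² = 2 × 26.37 = 52.7.
Round up to the next whole participant.

n = 53 per group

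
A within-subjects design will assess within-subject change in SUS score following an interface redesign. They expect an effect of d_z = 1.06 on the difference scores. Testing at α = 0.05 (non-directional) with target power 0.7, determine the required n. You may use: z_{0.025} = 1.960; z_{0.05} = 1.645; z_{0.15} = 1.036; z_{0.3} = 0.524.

n = 6 pairs

For a paired (one-sample on differences) test: n = ((z_{α/2} + z_β) / d)².
z_{α/2} + z_β = 1.960 + 0.524 = 2.484.
n = (2.484 / 1.06)² = 2.343² = 5.49.
Round up.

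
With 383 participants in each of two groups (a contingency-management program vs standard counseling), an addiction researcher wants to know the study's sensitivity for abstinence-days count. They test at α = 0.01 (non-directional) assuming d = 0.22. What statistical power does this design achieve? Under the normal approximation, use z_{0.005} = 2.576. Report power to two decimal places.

power ≈ 0.68

For two equal groups, power = Φ(d·√(n/2) − z_{α/2}).
d·√(n/2) = 0.22 × √(383/2) = 0.22 × 13.838 = 3.044.
z_β = 3.044 − 2.576 = 0.468.
Power = Φ(0.468) = 0.680.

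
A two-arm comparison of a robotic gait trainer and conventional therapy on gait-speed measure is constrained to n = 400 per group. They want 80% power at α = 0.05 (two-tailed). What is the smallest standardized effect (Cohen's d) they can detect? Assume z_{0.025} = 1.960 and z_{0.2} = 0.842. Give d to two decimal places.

For two independent groups of n = 400 each: d_min = (z_{α/2} + z_β)·√(2/n).
z-sum = 1.960 + 0.842 = 2.802.
d_min = 2.802 × √(2/400) = 2.802 × 0.0707 = 0.198.

d_min ≈ 0.20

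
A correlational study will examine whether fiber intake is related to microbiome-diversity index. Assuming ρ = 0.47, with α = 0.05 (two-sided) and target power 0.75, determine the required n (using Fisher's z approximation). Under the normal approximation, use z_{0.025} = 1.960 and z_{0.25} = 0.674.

Fisher's z: C = ½·ln((1+r)/(1−r)) = ½·ln(2.7736) = 0.5101.
n = ((z_{α/2} + z_β)/C)² + 3.
(1.960 + 0.674) / 0.5101 = 2.634 / 0.5101 = 5.164.
n = 5.164² + 3 = 26.66 + 3 = 29.7.
Round up.

n = 30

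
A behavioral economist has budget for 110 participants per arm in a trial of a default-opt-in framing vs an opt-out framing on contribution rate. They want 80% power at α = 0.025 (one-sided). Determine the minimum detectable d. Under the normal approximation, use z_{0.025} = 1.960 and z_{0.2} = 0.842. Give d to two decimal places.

d_min ≈ 0.38

For two independent groups of n = 110 each: d_min = (z_{α} + z_β)·√(2/n).
z-sum = 1.960 + 0.842 = 2.802.
d_min = 2.802 × √(2/110) = 2.802 × 0.1348 = 0.378.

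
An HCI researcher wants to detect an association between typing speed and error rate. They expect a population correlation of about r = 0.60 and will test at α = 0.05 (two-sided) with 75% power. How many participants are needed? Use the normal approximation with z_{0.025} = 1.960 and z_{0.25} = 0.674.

Fisher's z: C = ½·ln((1+r)/(1−r)) = ½·ln(4.0000) = 0.6931.
n = ((z_{α/2} + z_β)/C)² + 3.
(1.960 + 0.674) / 0.6931 = 2.634 / 0.6931 = 3.800.
n = 3.800² + 3 = 14.44 + 3 = 17.4.
Round up.

n = 18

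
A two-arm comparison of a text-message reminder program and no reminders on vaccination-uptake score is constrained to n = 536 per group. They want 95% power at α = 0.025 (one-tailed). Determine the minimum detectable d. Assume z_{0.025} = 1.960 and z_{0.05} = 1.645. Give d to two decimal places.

d_min ≈ 0.22

For two independent groups of n = 536 each: d_min = (z_{α} + z_β)·√(2/n).
z-sum = 1.960 + 1.645 = 3.605.
d_min = 3.605 × √(2/536) = 3.605 × 0.0611 = 0.220.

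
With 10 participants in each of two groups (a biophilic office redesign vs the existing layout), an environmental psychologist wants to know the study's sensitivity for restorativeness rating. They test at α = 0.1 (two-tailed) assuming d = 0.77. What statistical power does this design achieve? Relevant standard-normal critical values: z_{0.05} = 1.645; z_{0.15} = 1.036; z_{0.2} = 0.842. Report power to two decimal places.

For two equal groups, power = Φ(d·√(n/2) − z_{α/2}).
d·√(n/2) = 0.77 × √(10/2) = 0.77 × 2.236 = 1.722.
z_β = 1.722 − 1.645 = 0.077.
Power = Φ(0.077) = 0.531.

power ≈ 0.53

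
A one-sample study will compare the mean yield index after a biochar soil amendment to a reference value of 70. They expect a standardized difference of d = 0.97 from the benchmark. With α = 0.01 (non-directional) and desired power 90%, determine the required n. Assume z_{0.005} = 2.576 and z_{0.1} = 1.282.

n = 16

For a one-sample test: n = ((z_{α/2} + z_β) / d)².
z_{α/2} + z_β = 2.576 + 1.282 = 3.858.
n = (3.858 / 0.97)² = 3.977² = 15.82.
Round up.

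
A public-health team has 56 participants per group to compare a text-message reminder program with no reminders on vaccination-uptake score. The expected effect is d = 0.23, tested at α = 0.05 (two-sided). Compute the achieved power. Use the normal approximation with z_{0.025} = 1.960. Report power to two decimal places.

power ≈ 0.23

For two equal groups, power = Φ(d·√(n/2) − z_{α/2}).
d·√(n/2) = 0.23 × √(56/2) = 0.23 × 5.292 = 1.217.
z_β = 1.217 − 1.960 = -0.743.
Power = Φ(-0.743) = 0.229.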